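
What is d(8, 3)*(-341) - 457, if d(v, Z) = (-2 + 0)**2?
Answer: -1821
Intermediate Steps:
d(v, Z) = 4 (d(v, Z) = (-2)**2 = 4)
d(8, 3)*(-341) - 457 = 4*(-341) - 457 = -1364 - 457 = -1821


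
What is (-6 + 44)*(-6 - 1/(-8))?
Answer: -893/4 ≈ -223.25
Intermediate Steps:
(-6 + 44)*(-6 - 1/(-8)) = 38*(-6 - 1*(-⅛)) = 38*(-6 + ⅛) = 38*(-47/8) = -893/4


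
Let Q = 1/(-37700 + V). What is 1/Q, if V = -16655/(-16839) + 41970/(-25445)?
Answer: -3230707985971/85693671 ≈ -37701.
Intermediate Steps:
V = -56589271/85693671 (V = -16655*(-1/16839) + 41970*(-1/25445) = 16655/16839 - 8394/5089 = -56589271/85693671 ≈ -0.66037)
Q = -85693671/3230707985971 (Q = 1/(-37700 - 56589271/85693671) = 1/(-3230707985971/85693671) = -85693671/3230707985971 ≈ -2.6525e-5)
1/Q = 1/(-85693671/3230707985971) = -3230707985971/85693671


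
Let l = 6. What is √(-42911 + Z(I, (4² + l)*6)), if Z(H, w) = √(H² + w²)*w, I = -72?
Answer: √(-42911 + 1584*√157) ≈ 151.87*I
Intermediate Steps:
Z(H, w) = w*√(H² + w²)
√(-42911 + Z(I, (4² + l)*6)) = √(-42911 + ((4² + 6)*6)*√((-72)² + ((4² + 6)*6)²)) = √(-42911 + ((16 + 6)*6)*√(5184 + ((16 + 6)*6)²)) = √(-42911 + (22*6)*√(5184 + (22*6)²)) = √(-42911 + 132*√(5184 + 132²)) = √(-42911 + 132*√(5184 + 17424)) = √(-42911 + 132*√22608) = √(-42911 + 132*(12*√157)) = √(-42911 + 1584*√157)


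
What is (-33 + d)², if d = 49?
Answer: 256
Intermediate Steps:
(-33 + d)² = (-33 + 49)² = 16² = 256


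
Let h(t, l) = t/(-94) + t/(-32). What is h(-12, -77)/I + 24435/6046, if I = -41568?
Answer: 63651225231/15749394688 ≈ 4.0415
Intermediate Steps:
h(t, l) = -63*t/1504 (h(t, l) = t*(-1/94) + t*(-1/32) = -t/94 - t/32 = -63*t/1504)
h(-12, -77)/I + 24435/6046 = -63/1504*(-12)/(-41568) + 24435/6046 = (189/376)*(-1/41568) + 24435*(1/6046) = -63/5209856 + 24435/6046 = 63651225231/15749394688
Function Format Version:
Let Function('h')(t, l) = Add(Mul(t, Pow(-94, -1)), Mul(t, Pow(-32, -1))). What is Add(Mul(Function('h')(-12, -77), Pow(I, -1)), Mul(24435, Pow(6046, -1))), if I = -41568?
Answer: Rational(63651225231, 15749394688) ≈ 4.0415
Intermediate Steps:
Function('h')(t, l) = Mul(Rational(-63, 1504), t) (Function('h')(t, l) = Add(Mul(t, Rational(-1, 94)), Mul(t, Rational(-1, 32))) = Add(Mul(Rational(-1, 94), t), Mul(Rational(-1, 32), t)) = Mul(Rational(-63, 1504), t))
Add(Mul(Function('h')(-12, -77), Pow(I, -1)), Mul(24435, Pow(6046, -1))) = Add(Mul(Mul(Rational(-63, 1504), -12), Pow(-41568, -1)), Mul(24435, Pow(6046, -1))) = Add(Mul(Rational(189, 376), Rational(-1, 41568)), Mul(24435, Rational(1, 6046))) = Add(Rational(-63, 5209856), Rational(24435, 6046)) = Rational(63651225231, 15749394688)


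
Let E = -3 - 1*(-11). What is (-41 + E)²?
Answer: 1089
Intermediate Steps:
E = 8 (E = -3 + 11 = 8)
(-41 + E)² = (-41 + 8)² = (-33)² = 1089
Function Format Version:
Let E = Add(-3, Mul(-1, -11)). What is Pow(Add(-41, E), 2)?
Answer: 1089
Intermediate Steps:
E = 8 (E = Add(-3, 11) = 8)
Pow(Add(-41, E), 2) = Pow(Add(-41, 8), 2) = Pow(-33, 2) = 1089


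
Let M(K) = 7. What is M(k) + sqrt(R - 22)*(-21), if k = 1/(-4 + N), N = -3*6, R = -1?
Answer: 7 - 21*I*sqrt(23) ≈ 7.0 - 100.71*I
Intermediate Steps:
N = -18
k = -1/22 (k = 1/(-4 - 18) = 1/(-22) = -1/22 ≈ -0.045455)
M(k) + sqrt(R - 22)*(-21) = 7 + sqrt(-1 - 22)*(-21) = 7 + sqrt(-23)*(-21) = 7 + (I*sqrt(23))*(-21) = 7 - 21*I*sqrt(23)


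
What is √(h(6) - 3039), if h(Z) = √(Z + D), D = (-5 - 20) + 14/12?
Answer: √(-109404 + 6*I*√642)/6 ≈ 0.038302 + 55.127*I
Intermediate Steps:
D = -143/6 (D = -25 + 14*(1/12) = -25 + 7/6 = -143/6 ≈ -23.833)
h(Z) = √(-143/6 + Z) (h(Z) = √(Z - 143/6) = √(-143/6 + Z))
√(h(6) - 3039) = √(√(-858 + 36*6)/6 - 3039) = √(√(-858 + 216)/6 - 3039) = √(√(-642)/6 - 3039) = √((I*√642)/6 - 3039) = √(I*√642/6 - 3039) = √(-3039 + I*√642/6)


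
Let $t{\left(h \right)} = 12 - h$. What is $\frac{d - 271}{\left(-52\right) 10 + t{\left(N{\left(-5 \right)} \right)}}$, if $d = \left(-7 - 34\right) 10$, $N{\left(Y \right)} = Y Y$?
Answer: $\frac{681}{533} \approx 1.2777$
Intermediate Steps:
$N{\left(Y \right)} = Y^{2}$
$d = -410$ ($d = \left(-41\right) 10 = -410$)
$\frac{d - 271}{\left(-52\right) 10 + t{\left(N{\left(-5 \right)} \right)}} = \frac{-410 - 271}{\left(-52\right) 10 + \left(12 - \left(-5\right)^{2}\right)} = \frac{-410 - 271}{-520 + \left(12 - 25\right)} = - \frac{681}{-520 - 13} = - \frac{681}{-533} = \left(-681\right) \left(- \frac{1}{533}\right) = \frac{681}{533}$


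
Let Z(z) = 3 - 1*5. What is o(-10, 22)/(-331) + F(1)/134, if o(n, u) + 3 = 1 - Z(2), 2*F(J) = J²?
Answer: 1/268 ≈ 0.0037313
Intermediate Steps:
Z(z) = -2 (Z(z) = 3 - 5 = -2)
F(J) = J²/2
o(n, u) = 0 (o(n, u) = -3 + (1 - 1*(-2)) = -3 + (1 + 2) = -3 + 3 = 0)
o(-10, 22)/(-331) + F(1)/134 = 0/(-331) + ((½)*1²)/134 = 0*(-1/331) + ((½)*1)*(1/134) = 0 + (½)*(1/134) = 0 + 1/268 = 1/268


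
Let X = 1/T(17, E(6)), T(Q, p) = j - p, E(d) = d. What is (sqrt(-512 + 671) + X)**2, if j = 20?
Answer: 31165/196 + sqrt(159)/7 ≈ 160.81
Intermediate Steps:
T(Q, p) = 20 - p
X = 1/14 (X = 1/(20 - 1*6) = 1/(20 - 6) = 1/14 ≈ 0.071429)
(sqrt(-512 + 671) + X)**2 = (sqrt(-512 + 671) + 1/14)**2 = (sqrt(159) + 1/14)**2 = (1/14 + sqrt(159))**2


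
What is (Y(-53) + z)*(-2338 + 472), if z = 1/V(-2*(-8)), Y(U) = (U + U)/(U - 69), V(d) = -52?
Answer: -2514435/1586 ≈ -1585.4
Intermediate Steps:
Y(U) = 2*U/(-69 + U) (Y(U) = (2*U)/(-69 + U) = 2*U/(-69 + U))
z = -1/52 (z = 1/(-52) = -1/52 ≈ -0.019231)
(Y(-53) + z)*(-2338 + 472) = (2*(-53)/(-69 - 53) - 1/52)*(-2338 + 472) = (2*(-53)/(-122) - 1/52)*(-1866) = (2*(-53)*(-1/122) - 1/52)*(-1866) = (53/61 - 1/52)*(-1866) = (2695/3172)*(-1866) = -2514435/1586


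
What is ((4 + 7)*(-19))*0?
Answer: 0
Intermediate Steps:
((4 + 7)*(-19))*0 = (11*(-19))*0 = -209*0 = 0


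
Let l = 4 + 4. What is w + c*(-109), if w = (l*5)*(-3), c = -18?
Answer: 1842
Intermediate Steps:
l = 8
w = -120 (w = (8*5)*(-3) = 40*(-3) = -120)
w + c*(-109) = -120 - 18*(-109) = -120 + 1962 = 1842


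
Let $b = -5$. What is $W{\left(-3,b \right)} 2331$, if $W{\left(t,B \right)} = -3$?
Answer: $-6993$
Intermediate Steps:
$W{\left(-3,b \right)} 2331 = \left(-3\right) 2331 = -6993$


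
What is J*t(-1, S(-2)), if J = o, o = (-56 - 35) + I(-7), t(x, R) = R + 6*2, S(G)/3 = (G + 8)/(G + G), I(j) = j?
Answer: -735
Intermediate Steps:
S(G) = 3*(8 + G)/(2*G) (S(G) = 3*((G + 8)/(G + G)) = 3*((8 + G)/((2*G))) = 3*((8 + G)*(1/(2*G))) = 3*((8 + G)/(2*G)) = 3*(8 + G)/(2*G))
t(x, R) = 12 + R (t(x, R) = R + 12 = 12 + R)
o = -98 (o = (-56 - 35) - 7 = -91 - 7 = -98)
J = -98
J*t(-1, S(-2)) = -98*(12 + (3/2 + 12/(-2))) = -98*(12 + (3/2 + 12*(-½))) = -98*(12 + (3/2 - 6)) = -98*(12 - 9/2) = -98*15/2 = -735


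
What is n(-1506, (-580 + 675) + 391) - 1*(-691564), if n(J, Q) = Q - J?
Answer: 693556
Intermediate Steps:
n(-1506, (-580 + 675) + 391) - 1*(-691564) = (((-580 + 675) + 391) - 1*(-1506)) - 1*(-691564) = ((95 + 391) + 1506) + 691564 = (486 + 1506) + 691564 = 1992 + 691564 = 693556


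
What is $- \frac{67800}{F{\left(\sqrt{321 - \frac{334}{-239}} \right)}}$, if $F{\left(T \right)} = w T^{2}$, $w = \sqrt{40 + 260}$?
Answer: $- \frac{540140 \sqrt{3}}{77053} \approx -12.142$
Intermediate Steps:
$w = 10 \sqrt{3}$ ($w = \sqrt{300} = 10 \sqrt{3} \approx 17.32$)
$F{\left(T \right)} = 10 \sqrt{3} T^{2}$
$- \frac{67800}{F{\left(\sqrt{321 - \frac{334}{-239}} \right)}} = - \frac{67800}{10 \sqrt{3} \left(\sqrt{321 - \frac{334}{-239}}\right)^{2}} = - \frac{67800}{10 \sqrt{3} \left(\sqrt{321 - - \frac{334}{239}}\right)^{2}} = - \frac{67800}{10 \sqrt{3} \left(\sqrt{321 + \frac{334}{239}}\right)^{2}} = - \frac{67800}{10 \sqrt{3} \left(\sqrt{\frac{77053}{239}}\right)^{2}} = - \frac{67800}{10 \sqrt{3} \left(\frac{\sqrt{18415667}}{239}\right)^{2}} = - \frac{67800}{10 \sqrt{3} \cdot \frac{77053}{239}} = - \frac{67800}{\frac{770530}{239} \sqrt{3}} = - 67800 \frac{239 \sqrt{3}}{2311590} = - \frac{540140 \sqrt{3}}{77053}$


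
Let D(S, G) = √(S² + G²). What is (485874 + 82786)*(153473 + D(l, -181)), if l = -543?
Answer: 87273956180 + 102927460*√10 ≈ 8.7599e+10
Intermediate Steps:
D(S, G) = √(G² + S²)
(485874 + 82786)*(153473 + D(l, -181)) = (485874 + 82786)*(153473 + √((-181)² + (-543)²)) = 568660*(153473 + √(32761 + 294849)) = 568660*(153473 + √327610) = 568660*(153473 + 181*√10) = 87273956180 + 102927460*√10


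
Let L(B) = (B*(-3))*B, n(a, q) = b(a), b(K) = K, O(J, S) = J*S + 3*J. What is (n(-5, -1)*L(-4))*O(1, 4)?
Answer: 1680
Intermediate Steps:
O(J, S) = 3*J + J*S
n(a, q) = a
L(B) = -3*B² (L(B) = (-3*B)*B = -3*B²)
(n(-5, -1)*L(-4))*O(1, 4) = (-(-15)*(-4)²)*(1*(3 + 4)) = (-(-15)*16)*(1*7) = -5*(-48)*7 = 240*7 = 1680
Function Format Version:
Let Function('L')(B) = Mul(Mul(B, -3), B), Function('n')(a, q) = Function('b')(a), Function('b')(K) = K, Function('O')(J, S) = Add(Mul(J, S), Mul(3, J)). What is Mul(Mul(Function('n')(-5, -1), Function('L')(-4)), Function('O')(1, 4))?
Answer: 1680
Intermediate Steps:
Function('O')(J, S) = Add(Mul(3, J), Mul(J, S))
Function('n')(a, q) = a
Function('L')(B) = Mul(-3, Pow(B, 2)) (Function('L')(B) = Mul(Mul(-3, B), B) = Mul(-3, Pow(B, 2)))
Mul(Mul(Function('n')(-5, -1), Function('L')(-4)), Function('O')(1, 4)) = Mul(Mul(-5, Mul(-3, Pow(-4, 2))), Mul(1, Add(3, 4))) = Mul(Mul(-5, Mul(-3, 16)), Mul(1, 7)) = Mul(Mul(-5, -48), 7) = Mul(240, 7) = 1680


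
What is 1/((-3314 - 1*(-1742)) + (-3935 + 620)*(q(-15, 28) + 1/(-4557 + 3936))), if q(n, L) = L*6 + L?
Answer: -207/134820479 ≈ -1.5354e-6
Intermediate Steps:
q(n, L) = 7*L (q(n, L) = 6*L + L = 7*L)
1/((-3314 - 1*(-1742)) + (-3935 + 620)*(q(-15, 28) + 1/(-4557 + 3936))) = 1/((-3314 - 1*(-1742)) + (-3935 + 620)*(7*28 + 1/(-4557 + 3936))) = 1/((-3314 + 1742) - 3315*(196 + 1/(-621))) = 1/(-1572 - 3315*(196 - 1/621)) = 1/(-1572 - 3315*121715/621) = 1/(-1572 - 134495075/207) = 1/(-134820479/207) = -207/134820479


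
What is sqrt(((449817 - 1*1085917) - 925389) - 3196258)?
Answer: I*sqrt(4757747) ≈ 2181.2*I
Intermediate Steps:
sqrt(((449817 - 1*1085917) - 925389) - 3196258) = sqrt(((449817 - 1085917) - 925389) - 3196258) = sqrt((-636100 - 925389) - 3196258) = sqrt(-1561489 - 3196258) = sqrt(-4757747) = I*sqrt(4757747)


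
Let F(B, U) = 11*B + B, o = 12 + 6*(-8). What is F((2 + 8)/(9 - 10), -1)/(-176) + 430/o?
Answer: -1115/99 ≈ -11.263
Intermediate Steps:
o = -36 (o = 12 - 48 = -36)
F(B, U) = 12*B
F((2 + 8)/(9 - 10), -1)/(-176) + 430/o = (12*((2 + 8)/(9 - 10)))/(-176) + 430/(-36) = (12*(10/(-1)))*(-1/176) + 430*(-1/36) = (12*(10*(-1)))*(-1/176) - 215/18 = (12*(-10))*(-1/176) - 215/18 = -120*(-1/176) - 215/18 = 15/22 - 215/18 = -1115/99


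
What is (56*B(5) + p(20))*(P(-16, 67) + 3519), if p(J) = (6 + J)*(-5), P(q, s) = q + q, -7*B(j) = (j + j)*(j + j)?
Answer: -3242910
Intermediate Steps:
B(j) = -4*j**2/7 (B(j) = -(j + j)*(j + j)/7 = -2*j*2*j/7 = -4*j**2/7)
P(q, s) = 2*q
p(J) = -30 - 5*J
(56*B(5) + p(20))*(P(-16, 67) + 3519) = (56*(-4/7*5**2) + (-30 - 5*20))*(2*(-16) + 3519) = (56*(-4/7*25) + (-30 - 100))*(-32 + 3519) = (56*(-100/7) - 130)*3487 = (-800 - 130)*3487 = -930*3487 = -3242910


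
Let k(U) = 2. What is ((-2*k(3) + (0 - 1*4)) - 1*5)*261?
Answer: -3393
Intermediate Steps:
((-2*k(3) + (0 - 1*4)) - 1*5)*261 = ((-2*2 + (0 - 1*4)) - 1*5)*261 = ((-4 + (0 - 4)) - 5)*261 = ((-4 - 4) - 5)*261 = (-8 - 5)*261 = -13*261 = -3393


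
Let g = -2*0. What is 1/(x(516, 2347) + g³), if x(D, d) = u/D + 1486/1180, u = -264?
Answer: 25370/18969 ≈ 1.3374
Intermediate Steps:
x(D, d) = 743/590 - 264/D (x(D, d) = -264/D + 1486/1180 = -264/D + 1486*(1/1180) = -264/D + 743/590 = 743/590 - 264/D)
g = 0
1/(x(516, 2347) + g³) = 1/((743/590 - 264/516) + 0³) = 1/((743/590 - 264*1/516) + 0) = 1/((743/590 - 22/43) + 0) = 1/(18969/25370 + 0) = 1/(18969/25370) = 25370/18969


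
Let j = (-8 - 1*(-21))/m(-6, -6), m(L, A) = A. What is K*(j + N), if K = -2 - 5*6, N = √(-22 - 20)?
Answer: 208/3 - 32*I*√42 ≈ 69.333 - 207.38*I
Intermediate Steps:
N = I*√42 (N = √(-42) = I*√42 ≈ 6.4807*I)
K = -32 (K = -2 - 30 = -32)
j = -13/6 (j = (-8 - 1*(-21))/(-6) = (-8 + 21)*(-⅙) = 13*(-⅙) = -13/6 ≈ -2.1667)
K*(j + N) = -32*(-13/6 + I*√42) = 208/3 - 32*I*√42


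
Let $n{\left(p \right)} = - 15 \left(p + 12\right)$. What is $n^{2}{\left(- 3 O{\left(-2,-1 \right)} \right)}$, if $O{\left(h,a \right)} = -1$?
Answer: $50625$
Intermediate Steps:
$n{\left(p \right)} = -180 - 15 p$ ($n{\left(p \right)} = - 15 \left(12 + p\right) = -180 - 15 p$)
$n^{2}{\left(- 3 O{\left(-2,-1 \right)} \right)} = \left(-180 - 15 \left(\left(-3\right) \left(-1\right)\right)\right)^{2} = \left(-180 - 45\right)^{2} = \left(-225\right)^{2} = 50625$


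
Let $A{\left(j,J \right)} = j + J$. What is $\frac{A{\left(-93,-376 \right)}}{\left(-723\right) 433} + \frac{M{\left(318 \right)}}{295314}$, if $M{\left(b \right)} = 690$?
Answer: $\frac{59085496}{15408450921} \approx 0.0038346$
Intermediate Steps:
$A{\left(j,J \right)} = J + j$
$\frac{A{\left(-93,-376 \right)}}{\left(-723\right) 433} + \frac{M{\left(318 \right)}}{295314} = \frac{-376 - 93}{\left(-723\right) 433} + \frac{690}{295314} = - \frac{469}{-313059} + 690 \cdot \frac{1}{295314} = \left(-469\right) \left(- \frac{1}{313059}\right) + \frac{115}{49219} = \frac{469}{313059} + \frac{115}{49219} = \frac{59085496}{15408450921}$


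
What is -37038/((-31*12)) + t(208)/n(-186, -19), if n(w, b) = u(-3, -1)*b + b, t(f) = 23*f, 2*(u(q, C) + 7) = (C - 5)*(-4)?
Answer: 203557/3534 ≈ 57.600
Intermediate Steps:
u(q, C) = 3 - 2*C (u(q, C) = -7 + ((C - 5)*(-4))/2 = -7 + ((-5 + C)*(-4))/2 = -7 + (20 - 4*C)/2 = -7 + (10 - 2*C) = 3 - 2*C)
n(w, b) = 6*b (n(w, b) = (3 - 2*(-1))*b + b = (3 + 2)*b + b = 5*b + b = 6*b)
-37038/((-31*12)) + t(208)/n(-186, -19) = -37038/((-31*12)) + (23*208)/((6*(-19))) = -37038/(-372) + 4784/(-114) = -37038*(-1/372) + 4784*(-1/114) = 6173/62 - 2392/57 = 203557/3534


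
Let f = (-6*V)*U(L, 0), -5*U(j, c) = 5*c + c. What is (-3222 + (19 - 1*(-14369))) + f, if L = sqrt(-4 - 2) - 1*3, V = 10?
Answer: 11166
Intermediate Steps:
L = -3 + I*sqrt(6) (L = sqrt(-6) - 3 = I*sqrt(6) - 3 = -3 + I*sqrt(6) ≈ -3.0 + 2.4495*I)
U(j, c) = -6*c/5 (U(j, c) = -(5*c + c)/5 = -6*c/5)
f = 0 (f = (-6*10)*(-6/5*0) = -60*0 = 0)
(-3222 + (19 - 1*(-14369))) + f = (-3222 + (19 - 1*(-14369))) + 0 = (-3222 + (19 + 14369)) + 0 = (-3222 + 14388) + 0 = 11166 + 0 = 11166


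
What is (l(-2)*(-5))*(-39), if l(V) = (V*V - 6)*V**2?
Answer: -1560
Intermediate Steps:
l(V) = V**2*(-6 + V**2) (l(V) = (V**2 - 6)*V**2 = (-6 + V**2)*V**2 = V**2*(-6 + V**2))
(l(-2)*(-5))*(-39) = (((-2)**2*(-6 + (-2)**2))*(-5))*(-39) = ((4*(-6 + 4))*(-5))*(-39) = ((4*(-2))*(-5))*(-39) = -8*(-5)*(-39) = 40*(-39) = -1560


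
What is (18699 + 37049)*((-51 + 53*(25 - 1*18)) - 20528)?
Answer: -1126555584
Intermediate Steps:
(18699 + 37049)*((-51 + 53*(25 - 1*18)) - 20528) = 55748*((-51 + 53*(25 - 18)) - 20528) = 55748*((-51 + 53*7) - 20528) = 55748*((-51 + 371) - 20528) = 55748*(320 - 20528) = 55748*(-20208) = -1126555584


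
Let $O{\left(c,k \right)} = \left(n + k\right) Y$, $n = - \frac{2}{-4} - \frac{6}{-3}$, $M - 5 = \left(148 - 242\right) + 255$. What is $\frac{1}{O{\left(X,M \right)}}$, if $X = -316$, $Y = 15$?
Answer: $\frac{2}{5055} \approx 0.00039565$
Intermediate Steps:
$M = 166$ ($M = 5 + \left(\left(148 - 242\right) + 255\right) = 5 + \left(-94 + 255\right) = 5 + 161 = 166$)
$n = \frac{5}{2}$ ($n = \left(-2\right) \left(- \frac{1}{4}\right) - -2 = \frac{1}{2} + 2 = \frac{5}{2} \approx 2.5$)
$O{\left(c,k \right)} = \frac{75}{2} + 15 k$ ($O{\left(c,k \right)} = \left(\frac{5}{2} + k\right) 15 = \frac{75}{2} + 15 k$)
$\frac{1}{O{\left(X,M \right)}} = \frac{1}{\frac{75}{2} + 15 \cdot 166} = \frac{1}{\frac{75}{2} + 2490} = \frac{1}{\frac{5055}{2}} = \frac{2}{5055}$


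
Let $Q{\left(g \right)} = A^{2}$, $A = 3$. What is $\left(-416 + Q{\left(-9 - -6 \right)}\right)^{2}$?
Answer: $165649$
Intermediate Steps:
$Q{\left(g \right)} = 9$ ($Q{\left(g \right)} = 3^{2} = 9$)
$\left(-416 + Q{\left(-9 - -6 \right)}\right)^{2} = \left(-416 + 9\right)^{2} = \left(-407\right)^{2} = 165649$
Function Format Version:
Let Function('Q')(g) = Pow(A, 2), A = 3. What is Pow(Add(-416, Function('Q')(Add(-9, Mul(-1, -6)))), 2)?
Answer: 165649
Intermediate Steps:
Function('Q')(g) = 9 (Function('Q')(g) = Pow(3, 2) = 9)
Pow(Add(-416, Function('Q')(Add(-9, Mul(-1, -6)))), 2) = Pow(Add(-416, 9), 2) = Pow(-407, 2) = 165649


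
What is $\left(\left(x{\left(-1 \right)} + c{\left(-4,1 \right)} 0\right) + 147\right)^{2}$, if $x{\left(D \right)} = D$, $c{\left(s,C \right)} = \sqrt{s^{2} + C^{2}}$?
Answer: $21316$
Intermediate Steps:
$c{\left(s,C \right)} = \sqrt{C^{2} + s^{2}}$
$\left(\left(x{\left(-1 \right)} + c{\left(-4,1 \right)} 0\right) + 147\right)^{2} = \left(\left(-1 + \sqrt{1^{2} + \left(-4\right)^{2}} \cdot 0\right) + 147\right)^{2} = \left(\left(-1 + \sqrt{1 + 16} \cdot 0\right) + 147\right)^{2} = \left(\left(-1 + \sqrt{17} \cdot 0\right) + 147\right)^{2} = \left(\left(-1 + 0\right) + 147\right)^{2} = \left(-1 + 147\right)^{2} = 146^{2} = 21316$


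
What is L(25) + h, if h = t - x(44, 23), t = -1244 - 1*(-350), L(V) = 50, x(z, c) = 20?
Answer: -864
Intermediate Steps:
t = -894 (t = -1244 + 350 = -894)
h = -914 (h = -894 - 1*20 = -894 - 20 = -914)
L(25) + h = 50 - 914 = -864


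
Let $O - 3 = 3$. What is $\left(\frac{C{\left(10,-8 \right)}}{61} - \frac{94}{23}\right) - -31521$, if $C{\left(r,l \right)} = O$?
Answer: $\frac{44218367}{1403} \approx 31517.0$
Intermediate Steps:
$O = 6$ ($O = 3 + 3 = 6$)
$C{\left(r,l \right)} = 6$
$\left(\frac{C{\left(10,-8 \right)}}{61} - \frac{94}{23}\right) - -31521 = \left(\frac{6}{61} - \frac{94}{23}\right) - -31521 = \left(6 \cdot \frac{1}{61} - \frac{94}{23}\right) + 31521 = \left(\frac{6}{61} - \frac{94}{23}\right) + 31521 = - \frac{5596}{1403} + 31521 = \frac{44218367}{1403}$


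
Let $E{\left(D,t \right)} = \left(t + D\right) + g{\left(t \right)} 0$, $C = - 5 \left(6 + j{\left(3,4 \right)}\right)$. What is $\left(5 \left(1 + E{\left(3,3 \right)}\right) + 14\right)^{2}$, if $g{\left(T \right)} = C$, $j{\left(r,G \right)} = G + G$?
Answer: $2401$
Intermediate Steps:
$j{\left(r,G \right)} = 2 G$
$C = -70$ ($C = - 5 \left(6 + 2 \cdot 4\right) = - 5 \left(6 + 8\right) = \left(-5\right) 14 = -70$)
$g{\left(T \right)} = -70$
$E{\left(D,t \right)} = D + t$ ($E{\left(D,t \right)} = \left(t + D\right) - 0 = \left(D + t\right) + 0 = D + t$)
$\left(5 \left(1 + E{\left(3,3 \right)}\right) + 14\right)^{2} = \left(5 \left(1 + \left(3 + 3\right)\right) + 14\right)^{2} = \left(5 \left(1 + 6\right) + 14\right)^{2} = \left(5 \cdot 7 + 14\right)^{2} = \left(35 + 14\right)^{2} = 49^{2} = 2401$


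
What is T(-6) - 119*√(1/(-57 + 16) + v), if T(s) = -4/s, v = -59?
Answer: ⅔ - 2618*I*√205/41 ≈ 0.66667 - 914.25*I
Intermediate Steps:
T(-6) - 119*√(1/(-57 + 16) + v) = -4/(-6) - 119*√(1/(-57 + 16) - 59) = -4*(-⅙) - 119*√(1/(-41) - 59) = ⅔ - 119*√(-1/41 - 59) = ⅔ - 2618*I*√205/41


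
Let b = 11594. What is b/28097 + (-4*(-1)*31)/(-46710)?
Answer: 269035856/656205435 ≈ 0.40999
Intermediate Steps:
b/28097 + (-4*(-1)*31)/(-46710) = 11594/28097 + (-4*(-1)*31)/(-46710) = 11594*(1/28097) + (4*31)*(-1/46710) = 11594/28097 + 124*(-1/46710) = 11594/28097 - 62/23355 = 269035856/656205435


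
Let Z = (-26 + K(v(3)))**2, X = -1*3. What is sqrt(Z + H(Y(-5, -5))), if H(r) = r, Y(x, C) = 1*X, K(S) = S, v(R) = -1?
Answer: 11*sqrt(6) ≈ 26.944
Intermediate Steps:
X = -3
Y(x, C) = -3 (Y(x, C) = 1*(-3) = -3)
Z = 729 (Z = (-26 - 1)**2 = (-27)**2 = 729)
sqrt(Z + H(Y(-5, -5))) = sqrt(729 - 3) = sqrt(726) = 11*sqrt(6)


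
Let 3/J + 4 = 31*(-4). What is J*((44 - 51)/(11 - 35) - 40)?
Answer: 953/1024 ≈ 0.93066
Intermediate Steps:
J = -3/128 (J = 3/(-4 + 31*(-4)) = 3/(-4 - 124) = 3/(-128) = 3*(-1/128) = -3/128 ≈ -0.023438)
J*((44 - 51)/(11 - 35) - 40) = -3*((44 - 51)/(11 - 35) - 40)/128 = -3*(-7/(-24) - 40)/128 = -3*(-7*(-1/24) - 40)/128 = -3*(7/24 - 40)/128 = -3/128*(-953/24) = 953/1024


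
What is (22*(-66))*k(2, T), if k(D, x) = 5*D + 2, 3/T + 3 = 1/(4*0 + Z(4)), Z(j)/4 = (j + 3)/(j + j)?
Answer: -17424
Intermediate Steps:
Z(j) = 2*(3 + j)/j (Z(j) = 4*((j + 3)/(j + j)) = 4*((3 + j)/((2*j))) = 4*((3 + j)*(1/(2*j))) = 4*((3 + j)/(2*j)) = 2*(3 + j)/j)
T = -21/19 (T = 3/(-3 + 1/(4*0 + (2 + 6/4))) = 3/(-3 + 1/(0 + (2 + 6*(1/4)))) = 3/(-3 + 1/(0 + (2 + 3/2))) = 3/(-3 + 1/(0 + 7/2)) = 3/(-3 + 1/(7/2)) = 3/(-3 + 2/7) = 3/(-19/7) = 3*(-7/19) = -21/19 ≈ -1.1053)
k(D, x) = 2 + 5*D
(22*(-66))*k(2, T) = (22*(-66))*(2 + 5*2) = -1452*(2 + 10) = -1452*12 = -17424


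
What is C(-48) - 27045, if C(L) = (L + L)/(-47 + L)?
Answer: -2569179/95 ≈ -27044.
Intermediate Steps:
C(L) = 2*L/(-47 + L) (C(L) = (2*L)/(-47 + L) = 2*L/(-47 + L))
C(-48) - 27045 = 2*(-48)/(-47 - 48) - 27045 = 2*(-48)/(-95) - 27045 = 2*(-48)*(-1/95) - 27045 = 96/95 - 27045 = -2569179/95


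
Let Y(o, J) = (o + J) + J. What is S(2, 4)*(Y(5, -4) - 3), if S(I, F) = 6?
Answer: -36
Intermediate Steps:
Y(o, J) = o + 2*J (Y(o, J) = (J + o) + J = o + 2*J)
S(2, 4)*(Y(5, -4) - 3) = 6*((5 + 2*(-4)) - 3) = 6*((5 - 8) - 3) = 6*(-3 - 3) = 6*(-6) = -36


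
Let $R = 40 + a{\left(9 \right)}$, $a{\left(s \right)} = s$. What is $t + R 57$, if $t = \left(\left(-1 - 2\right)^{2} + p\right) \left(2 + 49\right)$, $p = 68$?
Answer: $6720$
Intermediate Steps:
$R = 49$ ($R = 40 + 9 = 49$)
$t = 3927$ ($t = \left(\left(-1 - 2\right)^{2} + 68\right) \left(2 + 49\right) = \left(\left(-3\right)^{2} + 68\right) 51 = \left(9 + 68\right) 51 = 77 \cdot 51 = 3927$)
$t + R 57 = 3927 + 49 \cdot 57 = 3927 + 2793 = 6720$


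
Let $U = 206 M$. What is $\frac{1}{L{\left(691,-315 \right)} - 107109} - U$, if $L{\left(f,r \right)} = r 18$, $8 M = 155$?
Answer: $- \frac{1800516739}{451116} \approx -3991.3$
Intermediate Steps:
$M = \frac{155}{8}$ ($M = \frac{1}{8} \cdot 155 = \frac{155}{8} \approx 19.375$)
$L{\left(f,r \right)} = 18 r$
$U = \frac{15965}{4}$ ($U = 206 \cdot \frac{155}{8} = \frac{15965}{4} \approx 3991.3$)
$\frac{1}{L{\left(691,-315 \right)} - 107109} - U = \frac{1}{18 \left(-315\right) - 107109} - \frac{15965}{4} = \frac{1}{-5670 - 107109} - \frac{15965}{4} = \frac{1}{-112779} - \frac{15965}{4} = - \frac{1}{112779} - \frac{15965}{4} = - \frac{1800516739}{451116}$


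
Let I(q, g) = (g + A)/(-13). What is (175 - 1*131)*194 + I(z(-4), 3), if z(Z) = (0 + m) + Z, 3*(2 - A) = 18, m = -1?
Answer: 110969/13 ≈ 8536.1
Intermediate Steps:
A = -4 (A = 2 - ⅓*18 = 2 - 6 = -4)
z(Z) = -1 + Z (z(Z) = (0 - 1) + Z = -1 + Z)
I(q, g) = 4/13 - g/13 (I(q, g) = (g - 4)/(-13) = (-4 + g)*(-1/13) = 4/13 - g/13)
(175 - 1*131)*194 + I(z(-4), 3) = (175 - 1*131)*194 + (4/13 - 1/13*3) = (175 - 131)*194 + (4/13 - 3/13) = 44*194 + 1/13 = 8536 + 1/13 = 110969/13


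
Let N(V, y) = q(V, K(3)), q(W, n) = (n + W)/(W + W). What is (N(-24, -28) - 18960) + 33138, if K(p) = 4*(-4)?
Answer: 85073/6 ≈ 14179.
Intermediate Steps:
K(p) = -16
q(W, n) = (W + n)/(2*W) (q(W, n) = (W + n)/((2*W)) = (W + n)*(1/(2*W)) = (W + n)/(2*W))
N(V, y) = (-16 + V)/(2*V) (N(V, y) = (V - 16)/(2*V) = (-16 + V)/(2*V))
(N(-24, -28) - 18960) + 33138 = ((½)*(-16 - 24)/(-24) - 18960) + 33138 = ((½)*(-1/24)*(-40) - 18960) + 33138 = (⅚ - 18960) + 33138 = -113755/6 + 33138 = 85073/6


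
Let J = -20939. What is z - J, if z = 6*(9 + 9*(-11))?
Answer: 20399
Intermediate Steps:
z = -540 (z = 6*(9 - 99) = 6*(-90) = -540)
z - J = -540 - 1*(-20939) = -540 + 20939 = 20399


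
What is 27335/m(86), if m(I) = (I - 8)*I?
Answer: 27335/6708 ≈ 4.0750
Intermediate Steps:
m(I) = I*(-8 + I) (m(I) = (-8 + I)*I = I*(-8 + I))
27335/m(86) = 27335/((86*(-8 + 86))) = 27335/((86*78)) = 27335/6708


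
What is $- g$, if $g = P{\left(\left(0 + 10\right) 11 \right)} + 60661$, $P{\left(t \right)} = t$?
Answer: $-60771$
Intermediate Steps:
$g = 60771$ ($g = \left(0 + 10\right) 11 + 60661 = 10 \cdot 11 + 60661 = 110 + 60661 = 60771$)
$- g = \left(-1\right) 60771 = -60771$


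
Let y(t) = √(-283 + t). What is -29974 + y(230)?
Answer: -29974 + I*√53 ≈ -29974.0 + 7.2801*I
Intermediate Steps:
-29974 + y(230) = -29974 + √(-283 + 230) = -29974 + √(-53) = -29974 + I*√53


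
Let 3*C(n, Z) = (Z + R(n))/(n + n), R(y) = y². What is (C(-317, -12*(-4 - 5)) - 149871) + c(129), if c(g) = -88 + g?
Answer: -285077257/1902 ≈ -1.4988e+5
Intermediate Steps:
C(n, Z) = (Z + n²)/(6*n) (C(n, Z) = ((Z + n²)/(n + n))/3 = ((Z + n²)/((2*n)))/3 = ((Z + n²)*(1/(2*n)))/3 = ((Z + n²)/(2*n))/3 = (Z + n²)/(6*n))
(C(-317, -12*(-4 - 5)) - 149871) + c(129) = ((⅙)*(-12*(-4 - 5) + (-317)²)/(-317) - 149871) + (-88 + 129) = ((⅙)*(-1/317)*(-12*(-9) + 100489) - 149871) + 41 = ((⅙)*(-1/317)*(108 + 100489) - 149871) + 41 = ((⅙)*(-1/317)*100597 - 149871) + 41 = (-100597/1902 - 149871) + 41 = -285155239/1902 + 41 = -285077257/1902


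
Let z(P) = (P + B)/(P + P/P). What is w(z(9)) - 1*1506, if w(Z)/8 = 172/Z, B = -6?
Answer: 9242/3 ≈ 3080.7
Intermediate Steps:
z(P) = (-6 + P)/(1 + P) (z(P) = (P - 6)/(P + P/P) = (-6 + P)/(P + 1) = (-6 + P)/(1 + P))
w(Z) = 1376/Z (w(Z) = 8*(172/Z) = 1376/Z)
w(z(9)) - 1*1506 = 1376/(((-6 + 9)/(1 + 9))) - 1*1506 = 1376/((3/10)) - 1506 = 1376/(((⅒)*3)) - 1506 = 1376/(3/10) - 1506 = 1376*(10/3) - 1506 = 13760/3 - 1506 = 9242/3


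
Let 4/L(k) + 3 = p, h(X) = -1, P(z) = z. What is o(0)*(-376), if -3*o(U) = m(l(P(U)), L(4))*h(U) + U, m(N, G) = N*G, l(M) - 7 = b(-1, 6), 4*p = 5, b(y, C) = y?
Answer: 12032/7 ≈ 1718.9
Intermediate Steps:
p = 5/4 (p = (¼)*5 = 5/4 ≈ 1.2500)
L(k) = -16/7 (L(k) = 4/(-3 + 5/4) = 4/(-7/4) = 4*(-4/7) = -16/7)
l(M) = 6 (l(M) = 7 - 1 = 6)
m(N, G) = G*N
o(U) = -32/7 - U/3 (o(U) = -(-16/7*6*(-1) + U)/3 = -(-96/7*(-1) + U)/3 = -(96/7 + U)/3 = -32/7 - U/3)
o(0)*(-376) = (-32/7 - ⅓*0)*(-376) = (-32/7 + 0)*(-376) = -32/7*(-376) = 12032/7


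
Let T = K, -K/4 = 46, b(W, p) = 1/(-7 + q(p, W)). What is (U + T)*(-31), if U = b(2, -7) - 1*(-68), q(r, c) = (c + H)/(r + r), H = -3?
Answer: 349246/97 ≈ 3600.5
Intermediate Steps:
q(r, c) = (-3 + c)/(2*r) (q(r, c) = (c - 3)/(r + r) = (-3 + c)/((2*r)) = (-3 + c)*(1/(2*r)) = (-3 + c)/(2*r))
b(W, p) = 1/(-7 + (-3 + W)/(2*p))
K = -184 (K = -4*46 = -184)
T = -184
U = 6582/97 (U = -2*(-7)/(3 - 1*2 + 14*(-7)) - 1*(-68) = -2*(-7)/(3 - 2 - 98) + 68 = -2*(-7)/(-97) + 68 = -2*(-7)*(-1/97) + 68 = -14/97 + 68 = 6582/97 ≈ 67.856)
(U + T)*(-31) = (6582/97 - 184)*(-31) = -11266/97*(-31) = 349246/97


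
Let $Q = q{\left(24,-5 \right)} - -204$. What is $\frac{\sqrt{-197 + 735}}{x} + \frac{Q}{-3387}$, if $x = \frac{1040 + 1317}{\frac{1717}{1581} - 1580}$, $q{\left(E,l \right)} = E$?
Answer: $- \frac{76}{1129} - \frac{146839 \sqrt{538}}{219201} \approx -15.605$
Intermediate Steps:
$Q = 228$ ($Q = 24 - -204 = 24 + 204 = 228$)
$x = - \frac{219201}{146839}$ ($x = \frac{2357}{1717 \cdot \frac{1}{1581} - 1580} = \frac{2357}{\frac{101}{93} - 1580} = \frac{2357}{- \frac{146839}{93}} = 2357 \left(- \frac{93}{146839}\right) = - \frac{219201}{146839} \approx -1.4928$)
$\frac{\sqrt{-197 + 735}}{x} + \frac{Q}{-3387} = \frac{\sqrt{-197 + 735}}{- \frac{219201}{146839}} + \frac{228}{-3387} = \sqrt{538} \left(- \frac{146839}{219201}\right) + 228 \left(- \frac{1}{3387}\right) = - \frac{146839 \sqrt{538}}{219201} - \frac{76}{1129} = - \frac{76}{1129} - \frac{146839 \sqrt{538}}{219201}$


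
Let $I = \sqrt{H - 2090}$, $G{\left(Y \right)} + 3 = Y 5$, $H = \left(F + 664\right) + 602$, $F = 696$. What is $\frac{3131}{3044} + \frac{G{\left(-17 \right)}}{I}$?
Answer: $\frac{3131}{3044} + \frac{11 i \sqrt{2}}{2} \approx 1.0286 + 7.7782 i$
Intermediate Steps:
$H = 1962$ ($H = \left(696 + 664\right) + 602 = 1360 + 602 = 1962$)
$G{\left(Y \right)} = -3 + 5 Y$ ($G{\left(Y \right)} = -3 + Y 5 = -3 + 5 Y$)
$I = 8 i \sqrt{2}$ ($I = \sqrt{1962 - 2090} = \sqrt{-128} = 8 i \sqrt{2} \approx 11.314 i$)
$\frac{3131}{3044} + \frac{G{\left(-17 \right)}}{I} = \frac{3131}{3044} + \frac{-3 + 5 \left(-17\right)}{8 i \sqrt{2}} = 3131 \cdot \frac{1}{3044} + \left(-3 - 85\right) \left(- \frac{i \sqrt{2}}{16}\right) = \frac{3131}{3044} - 88 \left(- \frac{i \sqrt{2}}{16}\right) = \frac{3131}{3044} + \frac{11 i \sqrt{2}}{2}$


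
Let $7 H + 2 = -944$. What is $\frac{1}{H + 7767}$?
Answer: $\frac{7}{53423} \approx 0.00013103$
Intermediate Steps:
$H = - \frac{946}{7}$ ($H = - \frac{2}{7} + \frac{1}{7} \left(-944\right) = - \frac{2}{7} - \frac{944}{7} = - \frac{946}{7} \approx -135.14$)
$\frac{1}{H + 7767} = \frac{1}{- \frac{946}{7} + 7767} = \frac{1}{\frac{53423}{7}} = \frac{7}{53423}$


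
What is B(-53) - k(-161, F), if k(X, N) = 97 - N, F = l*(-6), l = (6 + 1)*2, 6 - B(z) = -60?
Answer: -115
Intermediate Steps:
B(z) = 66 (B(z) = 6 - 1*(-60) = 6 + 60 = 66)
l = 14 (l = 7*2 = 14)
F = -84 (F = 14*(-6) = -84)
B(-53) - k(-161, F) = 66 - (97 - 1*(-84)) = 66 - (97 + 84) = 66 - 1*181 = 66 - 181 = -115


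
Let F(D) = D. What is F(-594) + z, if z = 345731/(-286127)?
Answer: -170305169/286127 ≈ -595.21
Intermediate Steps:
z = -345731/286127 (z = 345731*(-1/286127) = -345731/286127 ≈ -1.2083)
F(-594) + z = -594 - 345731/286127 = -170305169/286127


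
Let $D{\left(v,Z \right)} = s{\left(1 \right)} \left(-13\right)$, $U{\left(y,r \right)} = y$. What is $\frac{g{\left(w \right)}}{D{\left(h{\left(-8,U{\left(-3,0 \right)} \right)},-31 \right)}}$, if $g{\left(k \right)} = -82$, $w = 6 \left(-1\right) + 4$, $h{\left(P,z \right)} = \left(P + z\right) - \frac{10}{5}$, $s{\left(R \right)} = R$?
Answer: $\frac{82}{13} \approx 6.3077$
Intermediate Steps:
$h{\left(P,z \right)} = -2 + P + z$ ($h{\left(P,z \right)} = \left(P + z\right) - 2 = -2 + P + z$)
$w = -2$ ($w = -6 + 4 = -2$)
$D{\left(v,Z \right)} = -13$ ($D{\left(v,Z \right)} = 1 \left(-13\right) = -13$)
$\frac{g{\left(w \right)}}{D{\left(h{\left(-8,U{\left(-3,0 \right)} \right)},-31 \right)}} = - \frac{82}{-13} = \left(-82\right) \left(- \frac{1}{13}\right) = \frac{82}{13}$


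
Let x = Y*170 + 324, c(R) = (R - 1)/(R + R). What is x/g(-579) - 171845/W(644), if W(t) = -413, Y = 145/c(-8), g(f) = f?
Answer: 731392787/2152143 ≈ 339.84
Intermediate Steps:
c(R) = (-1 + R)/(2*R) (c(R) = (-1 + R)/((2*R)) = (-1 + R)*(1/(2*R)) = (-1 + R)/(2*R))
Y = 2320/9 (Y = 145/(((½)*(-1 - 8)/(-8))) = 145/(((½)*(-⅛)*(-9))) = 145/(9/16) = 145*(16/9) = 2320/9 ≈ 257.78)
x = 397316/9 (x = (2320/9)*170 + 324 = 394400/9 + 324 = 397316/9 ≈ 44146.)
x/g(-579) - 171845/W(644) = (397316/9)/(-579) - 171845/(-413) = (397316/9)*(-1/579) - 171845*(-1/413) = -397316/5211 + 171845/413 = 731392787/2152143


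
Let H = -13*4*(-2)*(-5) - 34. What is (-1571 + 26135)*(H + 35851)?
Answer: 867035508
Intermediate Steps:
H = -554 (H = -(-104)*(-5) - 34 = -13*40 - 34 = -520 - 34 = -554)
(-1571 + 26135)*(H + 35851) = (-1571 + 26135)*(-554 + 35851) = 24564*35297 = 867035508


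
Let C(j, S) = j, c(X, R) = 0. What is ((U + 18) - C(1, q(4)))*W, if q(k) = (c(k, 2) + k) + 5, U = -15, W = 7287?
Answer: 14574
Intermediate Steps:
q(k) = 5 + k (q(k) = (0 + k) + 5 = k + 5 = 5 + k)
((U + 18) - C(1, q(4)))*W = ((-15 + 18) - 1*1)*7287 = (3 - 1)*7287 = 2*7287 = 14574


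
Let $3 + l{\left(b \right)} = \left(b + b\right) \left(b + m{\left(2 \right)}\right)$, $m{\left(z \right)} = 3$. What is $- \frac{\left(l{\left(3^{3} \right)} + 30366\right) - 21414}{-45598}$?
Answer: $\frac{10569}{45598} \approx 0.23179$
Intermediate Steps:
$l{\left(b \right)} = -3 + 2 b \left(3 + b\right)$ ($l{\left(b \right)} = -3 + \left(b + b\right) \left(b + 3\right) = -3 + 2 b \left(3 + b\right)$)
$- \frac{\left(l{\left(3^{3} \right)} + 30366\right) - 21414}{-45598} = - \frac{\left(\left(-3 + 2 \left(3^{3}\right)^{2} + 6 \cdot 3^{3}\right) + 30366\right) - 21414}{-45598} = - \frac{\left(\left(\left(-3 + 2 \cdot 27^{2} + 6 \cdot 27\right) + 30366\right) - 21414\right) \left(-1\right)}{45598} = - \frac{\left(\left(\left(-3 + 2 \cdot 729 + 162\right) + 30366\right) - 21414\right) \left(-1\right)}{45598} = - \frac{\left(\left(\left(-3 + 1458 + 162\right) + 30366\right) - 21414\right) \left(-1\right)}{45598} = - \frac{\left(\left(1617 + 30366\right) - 21414\right) \left(-1\right)}{45598} = - \frac{\left(31983 - 21414\right) \left(-1\right)}{45598} = - \frac{10569 \left(-1\right)}{45598} = \left(-1\right) \left(- \frac{10569}{45598}\right) = \frac{10569}{45598}$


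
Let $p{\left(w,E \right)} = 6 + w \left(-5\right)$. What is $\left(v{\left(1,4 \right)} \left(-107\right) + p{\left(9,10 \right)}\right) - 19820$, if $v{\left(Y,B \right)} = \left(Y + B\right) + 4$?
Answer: $-20822$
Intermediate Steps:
$p{\left(w,E \right)} = 6 - 5 w$
$v{\left(Y,B \right)} = 4 + B + Y$ ($v{\left(Y,B \right)} = \left(B + Y\right) + 4 = 4 + B + Y$)
$\left(v{\left(1,4 \right)} \left(-107\right) + p{\left(9,10 \right)}\right) - 19820 = \left(\left(4 + 4 + 1\right) \left(-107\right) + \left(6 - 45\right)\right) - 19820 = \left(9 \left(-107\right) + \left(6 - 45\right)\right) - 19820 = \left(-963 - 39\right) - 19820 = -1002 - 19820 = -20822$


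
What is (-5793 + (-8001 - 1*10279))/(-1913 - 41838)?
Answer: 24073/43751 ≈ 0.55023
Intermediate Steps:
(-5793 + (-8001 - 1*10279))/(-1913 - 41838) = (-5793 + (-8001 - 10279))/(-43751) = (-5793 - 18280)*(-1/43751) = -24073*(-1/43751) = 24073/43751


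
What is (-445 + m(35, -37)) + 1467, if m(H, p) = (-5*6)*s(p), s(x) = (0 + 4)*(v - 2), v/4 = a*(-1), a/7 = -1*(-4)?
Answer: 14702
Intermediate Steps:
a = 28 (a = 7*(-1*(-4)) = 7*4 = 28)
v = -112 (v = 4*(28*(-1)) = 4*(-28) = -112)
s(x) = -456 (s(x) = (0 + 4)*(-112 - 2) = 4*(-114) = -456)
m(H, p) = 13680 (m(H, p) = -5*6*(-456) = -30*(-456) = 13680)
(-445 + m(35, -37)) + 1467 = (-445 + 13680) + 1467 = 13235 + 1467 = 14702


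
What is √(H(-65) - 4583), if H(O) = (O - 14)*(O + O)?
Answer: 11*√47 ≈ 75.412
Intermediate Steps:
H(O) = 2*O*(-14 + O) (H(O) = (-14 + O)*(2*O) = 2*O*(-14 + O))
√(H(-65) - 4583) = √(2*(-65)*(-14 - 65) - 4583) = √(2*(-65)*(-79) - 4583) = √(10270 - 4583) = √5687 = 11*√47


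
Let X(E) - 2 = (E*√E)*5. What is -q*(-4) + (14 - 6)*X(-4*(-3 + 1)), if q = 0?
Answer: 16 + 640*√2 ≈ 921.10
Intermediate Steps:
X(E) = 2 + 5*E^(3/2) (X(E) = 2 + (E*√E)*5 = 2 + E^(3/2)*5 = 2 + 5*E^(3/2))
-q*(-4) + (14 - 6)*X(-4*(-3 + 1)) = -1*0*(-4) + (14 - 6)*(2 + 5*(-4*(-3 + 1))^(3/2)) = 0*(-4) + 8*(2 + 5*(-4*(-2))^(3/2)) = 0 + 8*(2 + 5*8^(3/2)) = 0 + 8*(2 + 5*(16*√2)) = 0 + 8*(2 + 80*√2) = 0 + (16 + 640*√2) = 16 + 640*√2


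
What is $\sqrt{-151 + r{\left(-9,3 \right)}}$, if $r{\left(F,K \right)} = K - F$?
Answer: $i \sqrt{139} \approx 11.79 i$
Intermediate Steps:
$\sqrt{-151 + r{\left(-9,3 \right)}} = \sqrt{-151 + \left(3 - -9\right)} = \sqrt{-151 + \left(3 + 9\right)} = \sqrt{-151 + 12} = \sqrt{-139} = i \sqrt{139}$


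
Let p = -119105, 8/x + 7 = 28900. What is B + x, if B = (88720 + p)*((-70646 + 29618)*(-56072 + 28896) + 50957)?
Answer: -978898373201452417/28893 ≈ -3.3880e+13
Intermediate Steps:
x = 8/28893 (x = 8/(-7 + 28900) = 8/28893 ≈ 0.00027688)
B = -33880122285725 (B = (88720 - 119105)*((-70646 + 29618)*(-56072 + 28896) + 50957) = -30385*(-41028*(-27176) + 50957) = -30385*(1114976928 + 50957) = -30385*1115027885 = -33880122285725)
B + x = -33880122285725 + 8/28893 = -978898373201452417/28893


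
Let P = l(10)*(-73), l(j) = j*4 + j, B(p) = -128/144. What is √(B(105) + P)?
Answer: I*√32858/3 ≈ 60.423*I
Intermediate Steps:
B(p) = -8/9 (B(p) = -128*1/144 = -8/9)
l(j) = 5*j (l(j) = 4*j + j = 5*j)
P = -3650 (P = (5*10)*(-73) = 50*(-73) = -3650)
√(B(105) + P) = √(-8/9 - 3650) = √(-32858/9) = I*√32858/3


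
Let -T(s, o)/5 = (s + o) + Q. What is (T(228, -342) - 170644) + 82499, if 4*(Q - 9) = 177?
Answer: -351365/4 ≈ -87841.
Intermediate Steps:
Q = 213/4 (Q = 9 + (¼)*177 = 9 + 177/4 = 213/4 ≈ 53.250)
T(s, o) = -1065/4 - 5*o - 5*s (T(s, o) = -5*((s + o) + 213/4) = -5*((o + s) + 213/4) = -5*(213/4 + o + s) = -1065/4 - 5*o - 5*s)
(T(228, -342) - 170644) + 82499 = ((-1065/4 - 5*(-342) - 5*228) - 170644) + 82499 = ((-1065/4 + 1710 - 1140) - 170644) + 82499 = (1215/4 - 170644) + 82499 = -681361/4 + 82499 = -351365/4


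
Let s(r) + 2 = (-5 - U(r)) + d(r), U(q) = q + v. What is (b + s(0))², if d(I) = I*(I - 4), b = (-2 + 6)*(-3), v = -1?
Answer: 324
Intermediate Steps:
U(q) = -1 + q (U(q) = q - 1 = -1 + q)
b = -12 (b = 4*(-3) = -12)
d(I) = I*(-4 + I)
s(r) = -6 - r + r*(-4 + r) (s(r) = -2 + ((-5 - (-1 + r)) + r*(-4 + r)) = -2 + ((-5 + (1 - r)) + r*(-4 + r)) = -2 + ((-4 - r) + r*(-4 + r)) = -2 + (-4 - r + r*(-4 + r)) = -6 - r + r*(-4 + r))
(b + s(0))² = (-12 + (-6 - 1*0 + 0*(-4 + 0)))² = (-12 + (-6 + 0 + 0*(-4)))² = (-12 + (-6 + 0 + 0))² = (-12 - 6)² = (-18)² = 324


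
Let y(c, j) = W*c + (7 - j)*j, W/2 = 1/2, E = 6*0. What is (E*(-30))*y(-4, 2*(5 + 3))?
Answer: 0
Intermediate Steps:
E = 0
W = 1 (W = 2/2 = 2*(½) = 1)
y(c, j) = c + j*(7 - j) (y(c, j) = 1*c + (7 - j)*j = c + j*(7 - j))
(E*(-30))*y(-4, 2*(5 + 3)) = (0*(-30))*(-4 - (2*(5 + 3))² + 7*(2*(5 + 3))) = 0*(-4 - (2*8)² + 7*(2*8)) = 0*(-4 - 1*16² + 7*16) = 0*(-4 - 1*256 + 112) = 0*(-4 - 256 + 112) = 0*(-148) = 0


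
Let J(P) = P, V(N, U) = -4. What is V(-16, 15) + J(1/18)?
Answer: -71/18 ≈ -3.9444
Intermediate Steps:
V(-16, 15) + J(1/18) = -4 + 1/18 = -71/18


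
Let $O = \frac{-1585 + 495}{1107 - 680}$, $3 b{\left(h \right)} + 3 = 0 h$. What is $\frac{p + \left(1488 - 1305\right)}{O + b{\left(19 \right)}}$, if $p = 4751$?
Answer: $- \frac{2106818}{1517} \approx -1388.8$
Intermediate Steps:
$b{\left(h \right)} = -1$ ($b{\left(h \right)} = -1 + \frac{0 h}{3} = -1 + \frac{1}{3} \cdot 0 = -1 + 0 = -1$)
$O = - \frac{1090}{427} \approx -2.5527$
$\frac{p + \left(1488 - 1305\right)}{O + b{\left(19 \right)}} = \frac{4751 + \left(1488 - 1305\right)}{- \frac{1090}{427} - 1} = \frac{4751 + 183}{- \frac{1517}{427}} = 4934 \left(- \frac{427}{1517}\right) = - \frac{2106818}{1517}$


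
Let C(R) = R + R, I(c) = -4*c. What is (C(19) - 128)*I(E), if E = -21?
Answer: -7560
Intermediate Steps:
C(R) = 2*R
(C(19) - 128)*I(E) = (2*19 - 128)*(-4*(-21)) = (38 - 128)*84 = -90*84 = -7560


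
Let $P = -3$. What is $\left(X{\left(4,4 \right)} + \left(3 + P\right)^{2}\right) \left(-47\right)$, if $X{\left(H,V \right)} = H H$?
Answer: $-752$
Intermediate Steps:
$X{\left(H,V \right)} = H^{2}$
$\left(X{\left(4,4 \right)} + \left(3 + P\right)^{2}\right) \left(-47\right) = \left(4^{2} + \left(3 - 3\right)^{2}\right) \left(-47\right) = \left(16 + 0^{2}\right) \left(-47\right) = \left(16 + 0\right) \left(-47\right) = 16 \left(-47\right) = -752$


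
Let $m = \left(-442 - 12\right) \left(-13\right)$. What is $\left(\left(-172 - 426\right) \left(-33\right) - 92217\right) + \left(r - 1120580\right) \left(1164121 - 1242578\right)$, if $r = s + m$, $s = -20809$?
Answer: $89086831076$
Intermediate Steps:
$m = 5902$ ($m = \left(-442 + \left(-102 + 90\right)\right) \left(-13\right) = \left(-442 - 12\right) \left(-13\right) = \left(-454\right) \left(-13\right) = 5902$)
$r = -14907$ ($r = -20809 + 5902 = -14907$)
$\left(\left(-172 - 426\right) \left(-33\right) - 92217\right) + \left(r - 1120580\right) \left(1164121 - 1242578\right) = \left(\left(-172 - 426\right) \left(-33\right) - 92217\right) + \left(-14907 - 1120580\right) \left(1164121 - 1242578\right) = \left(\left(-598\right) \left(-33\right) - 92217\right) - -89086903559 = \left(19734 - 92217\right) + 89086903559 = -72483 + 89086903559 = 89086831076$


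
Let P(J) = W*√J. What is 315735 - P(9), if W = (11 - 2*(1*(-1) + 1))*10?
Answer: 315405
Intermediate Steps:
W = 110 (W = (11 - 2*(-1 + 1))*10 = (11 - 2*0)*10 = (11 + 0)*10 = 11*10 = 110)
P(J) = 110*√J
315735 - P(9) = 315735 - 110*√9 = 315735 - 110*3 = 315735 - 1*330 = 315735 - 330 = 315405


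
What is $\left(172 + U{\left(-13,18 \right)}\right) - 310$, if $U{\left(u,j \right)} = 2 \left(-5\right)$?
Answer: $-148$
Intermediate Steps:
$U{\left(u,j \right)} = -10$
$\left(172 + U{\left(-13,18 \right)}\right) - 310 = \left(172 - 10\right) - 310 = 162 - 310 = -148$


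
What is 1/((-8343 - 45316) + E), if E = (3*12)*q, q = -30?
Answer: -1/54739 ≈ -1.8269e-5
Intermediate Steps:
E = -1080 (E = (3*12)*(-30) = 36*(-30) = -1080)
1/((-8343 - 45316) + E) = 1/((-8343 - 45316) - 1080) = 1/(-53659 - 1080) = 1/(-54739) = -1/54739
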